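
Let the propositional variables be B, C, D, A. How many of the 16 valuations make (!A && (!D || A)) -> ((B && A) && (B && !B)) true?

Initial set: {((!A && (!D || A)) -> ((B && A) && (B && !B)))}.
((!A && (!D || A)) -> ((B && A) && (B && !B))): β-rule — branch into !(!A && (!D || A))  //  ((B && A) && (B && !B)).
  branch 1 (add !(!A && (!D || A))):
    !(!A && (!D || A)): β-rule — branch into !!A  //  !(!D || A).
      branch 1.1 (add !!A):
        ○ open, literals {A=T}.
      branch 1.2 (add !(!D || A)):
        !(!D || A): α-rule — add !!D, !A.
        ○ open, literals {A=F, D=T}.
  branch 2 (add ((B && A) && (B && !B))):
    ((B && A) && (B && !B)): α-rule — add (B && A), (B && !B).
    (B && A): α-rule — add B, A.
    (B && !B): α-rule — add B, !B.
    × closes — contains both B and !B.
1 branch closed, 2 open.
Each open branch fixes some atoms; the unmentioned ones are free. Counting distinct full assignments: branch {A=T} (B, C, D) contributes 8 new; branch {A=F, D=T} (B, C) contributes 4 new. Total: 12.

12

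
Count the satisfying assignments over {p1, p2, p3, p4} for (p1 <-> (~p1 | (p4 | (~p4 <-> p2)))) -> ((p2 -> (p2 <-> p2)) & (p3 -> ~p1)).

Initial set: {((p1 <-> (~p1 | (p4 | (~p4 <-> p2)))) -> ((p2 -> (p2 <-> p2)) & (p3 -> ~p1)))}.
((p1 <-> (~p1 | (p4 | (~p4 <-> p2)))) -> ((p2 -> (p2 <-> p2)) & (p3 -> ~p1))): β-rule — branch into ~(p1 <-> (~p1 | (p4 | (~p4 <-> p2))))  //  ((p2 -> (p2 <-> p2)) & (p3 -> ~p1)).
  branch 1 (add ~(p1 <-> (~p1 | (p4 | (~p4 <-> p2))))):
    ~(p1 <-> (~p1 | (p4 | (~p4 <-> p2)))): β-rule — branch into p1, ~(~p1 | (p4 | (~p4 <-> p2)))  //  ~p1, (~p1 | (p4 | (~p4 <-> p2))).
      branch 1.1 (add p1, ~(~p1 | (p4 | (~p4 <-> p2)))):
        ~(~p1 | (p4 | (~p4 <-> p2))): α-rule — add ~~p1, ~(p4 | (~p4 <-> p2)).
        ~(p4 | (~p4 <-> p2)): α-rule — add ~p4, ~(~p4 <-> p2).
        ~(~p4 <-> p2): β-rule — branch into ~p4, ~p2  //  ~~p4, p2.
          branch 1.1.1 (add ~p4, ~p2):
            ○ open, literals {p1=T, p2=F, p4=F}.
          branch 1.1.2 (add ~~p4, p2):
            × closes — contains both p4 and ~p4.
      branch 1.2 (add ~p1, (~p1 | (p4 | (~p4 <-> p2)))):
        (~p1 | (p4 | (~p4 <-> p2))): β-rule — branch into ~p1  //  (p4 | (~p4 <-> p2)).
          branch 1.2.1 (add ~p1):
            ○ open, literals {p1=F}.
          branch 1.2.2 (add (p4 | (~p4 <-> p2))):
            (p4 | (~p4 <-> p2)): β-rule — branch into p4  //  (~p4 <-> p2).
              branch 1.2.2.1 (add p4):
                ○ open, literals {p1=F, p4=T}.
              branch 1.2.2.2 (add (~p4 <-> p2)):
                (~p4 <-> p2): β-rule — branch into ~p4, p2  //  ~~p4, ~p2.
                  branch 1.2.2.2.1 (add ~p4, p2):
                    ○ open, literals {p1=F, p2=T, p4=F}.
                  branch 1.2.2.2.2 (add ~~p4, ~p2):
                    ○ open, literals {p1=F, p2=F, p4=T}.
  branch 2 (add ((p2 -> (p2 <-> p2)) & (p3 -> ~p1))):
    ((p2 -> (p2 <-> p2)) & (p3 -> ~p1)): α-rule — add (p2 -> (p2 <-> p2)), (p3 -> ~p1).
    (p2 -> (p2 <-> p2)): β-rule — branch into ~p2  //  (p2 <-> p2).
      branch 2.1 (add ~p2):
        (p3 -> ~p1): β-rule — branch into ~p3  //  ~p1.
          branch 2.1.1 (add ~p3):
            ○ open, literals {p2=F, p3=F}.
          branch 2.1.2 (add ~p1):
            ○ open, literals {p1=F, p2=F}.
      branch 2.2 (add (p2 <-> p2)):
        (p3 -> ~p1): β-rule — branch into ~p3  //  ~p1.
          branch 2.2.1 (add ~p3):
            (p2 <-> p2): β-rule — branch into p2, p2  //  ~p2, ~p2.
              branch 2.2.1.1 (add p2, p2):
                ○ open, literals {p2=T, p3=F}.
              branch 2.2.1.2 (add ~p2, ~p2):
                ○ open, literals {p2=F, p3=F}.
          branch 2.2.2 (add ~p1):
            (p2 <-> p2): β-rule — branch into p2, p2  //  ~p2, ~p2.
              branch 2.2.2.1 (add p2, p2):
                ○ open, literals {p1=F, p2=T}.
              branch 2.2.2.2 (add ~p2, ~p2):
                ○ open, literals {p1=F, p2=F}.
1 branch closed, 11 open.
Each open branch fixes some atoms; the unmentioned ones are free. Counting distinct full assignments: branch {p1=T, p2=F, p4=F} (p3) contributes 2 new; branch {p1=F} (p2, p3, p4) contributes 8 new; branch {p1=F, p4=T} (p2, p3) contributes 0 new; branch {p1=F, p2=T, p4=F} (p3) contributes 0 new; branch {p1=F, p2=F, p4=T} (p3) contributes 0 new; branch {p2=F, p3=F} (p1, p4) contributes 1 new; branch {p1=F, p2=F} (p3, p4) contributes 0 new; branch {p2=T, p3=F} (p1, p4) contributes 2 new; branch {p2=F, p3=F} (p1, p4) contributes 0 new; branch {p1=F, p2=T} (p3, p4) contributes 0 new; branch {p1=F, p2=F} (p3, p4) contributes 0 new. Total: 13.

13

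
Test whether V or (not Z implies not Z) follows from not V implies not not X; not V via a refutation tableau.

Yes

Initial set: {T (not V implies not not X); T not V; F (V or (not Z implies not Z))}.
F (V or (not Z implies not Z)): α-rule — add F V, F (not Z implies not Z).
F (not Z implies not Z): α-rule — add T not Z, F not Z.
× closes — contains both Z and not Z.
All 1 branch closes.
Every branch closed, so the premises entail the conclusion.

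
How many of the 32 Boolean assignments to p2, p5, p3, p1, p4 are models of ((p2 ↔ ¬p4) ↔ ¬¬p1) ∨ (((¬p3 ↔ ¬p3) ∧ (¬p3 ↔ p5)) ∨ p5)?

Initial set: {(((p2 ↔ ¬p4) ↔ ¬¬p1) ∨ (((¬p3 ↔ ¬p3) ∧ (¬p3 ↔ p5)) ∨ p5))}.
(((p2 ↔ ¬p4) ↔ ¬¬p1) ∨ (((¬p3 ↔ ¬p3) ∧ (¬p3 ↔ p5)) ∨ p5)): β-rule — branch into ((p2 ↔ ¬p4) ↔ ¬¬p1)  //  (((¬p3 ↔ ¬p3) ∧ (¬p3 ↔ p5)) ∨ p5).
  branch 1 (add ((p2 ↔ ¬p4) ↔ ¬¬p1)):
    ((p2 ↔ ¬p4) ↔ ¬¬p1): β-rule — branch into (p2 ↔ ¬p4), ¬¬p1  //  ¬(p2 ↔ ¬p4), ¬¬¬p1.
      branch 1.1 (add (p2 ↔ ¬p4), ¬¬p1):
        ¬¬p1: drop double negation, giving p1.
        (p2 ↔ ¬p4): β-rule — branch into p2, ¬p4  //  ¬p2, ¬¬p4.
          branch 1.1.1 (add p2, ¬p4):
            ○ open, literals {p1=T, p2=T, p4=F}.
          branch 1.1.2 (add ¬p2, ¬¬p4):
            ○ open, literals {p1=T, p2=F, p4=T}.
      branch 1.2 (add ¬(p2 ↔ ¬p4), ¬¬¬p1):
        ¬¬¬p1: drop double negation, giving ¬p1.
        ¬(p2 ↔ ¬p4): β-rule — branch into p2, ¬¬p4  //  ¬p2, ¬p4.
          branch 1.2.1 (add p2, ¬¬p4):
            ○ open, literals {p1=F, p2=T, p4=T}.
          branch 1.2.2 (add ¬p2, ¬p4):
            ○ open, literals {p1=F, p2=F, p4=F}.
  branch 2 (add (((¬p3 ↔ ¬p3) ∧ (¬p3 ↔ p5)) ∨ p5)):
    (((¬p3 ↔ ¬p3) ∧ (¬p3 ↔ p5)) ∨ p5): β-rule — branch into ((¬p3 ↔ ¬p3) ∧ (¬p3 ↔ p5))  //  p5.
      branch 2.1 (add ((¬p3 ↔ ¬p3) ∧ (¬p3 ↔ p5))):
        ((¬p3 ↔ ¬p3) ∧ (¬p3 ↔ p5)): α-rule — add (¬p3 ↔ ¬p3), (¬p3 ↔ p5).
        (¬p3 ↔ ¬p3): β-rule — branch into ¬p3, ¬p3  //  ¬¬p3, ¬¬p3.
          branch 2.1.1 (add ¬p3, ¬p3):
            (¬p3 ↔ p5): β-rule — branch into ¬p3, p5  //  ¬¬p3, ¬p5.
              branch 2.1.1.1 (add ¬p3, p5):
                ○ open, literals {p3=F, p5=T}.
              branch 2.1.1.2 (add ¬¬p3, ¬p5):
                × closes — contains both p3 and ¬p3.
          branch 2.1.2 (add ¬¬p3, ¬¬p3):
            (¬p3 ↔ p5): β-rule — branch into ¬p3, p5  //  ¬¬p3, ¬p5.
              branch 2.1.2.1 (add ¬p3, p5):
                × closes — contains both p3 and ¬p3.
              branch 2.1.2.2 (add ¬¬p3, ¬p5):
                ○ open, literals {p3=T, p5=F}.
      branch 2.2 (add p5):
        ○ open, literals {p5=T}.
2 branches closed, 7 open.
Each open branch fixes some atoms; the unmentioned ones are free. Counting distinct full assignments: branch {p1=T, p2=T, p4=F} (p5, p3) contributes 4 new; branch {p1=T, p2=F, p4=T} (p5, p3) contributes 4 new; branch {p1=F, p2=T, p4=T} (p5, p3) contributes 4 new; branch {p1=F, p2=F, p4=F} (p5, p3) contributes 4 new; branch {p3=F, p5=T} (p2, p1, p4) contributes 4 new; branch {p3=T, p5=F} (p2, p1, p4) contributes 4 new; branch {p5=T} (p2, p3, p1, p4) contributes 4 new. Total: 28.

28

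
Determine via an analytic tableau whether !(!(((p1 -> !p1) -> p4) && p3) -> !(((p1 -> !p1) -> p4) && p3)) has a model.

Initial set: {!(!(((p1 -> !p1) -> p4) && p3) -> !(((p1 -> !p1) -> p4) && p3))}.
!(!(((p1 -> !p1) -> p4) && p3) -> !(((p1 -> !p1) -> p4) && p3)): α-rule — add !(((p1 -> !p1) -> p4) && p3), !!(((p1 -> !p1) -> p4) && p3).
!!(((p1 -> !p1) -> p4) && p3): α-rule — add ((p1 -> !p1) -> p4), p3.
!(((p1 -> !p1) -> p4) && p3): β-rule — branch into !((p1 -> !p1) -> p4)  //  !p3.
  branch 1 (add !((p1 -> !p1) -> p4)):
    !((p1 -> !p1) -> p4): α-rule — add (p1 -> !p1), !p4.
    ((p1 -> !p1) -> p4): β-rule — branch into !(p1 -> !p1)  //  p4.
      branch 1.1 (add !(p1 -> !p1)):
        !(p1 -> !p1): α-rule — add p1, !!p1.
        (p1 -> !p1): β-rule — branch into !p1  //  !p1.
          branch 1.1.1 (add !p1):
            × closes — contains both p1 and !p1.
          branch 1.1.2 (add !p1):
            × closes — contains both p1 and !p1.
      branch 1.2 (add p4):
        × closes — contains both p4 and !p4.
  branch 2 (add !p3):
    × closes — contains both p3 and !p3.
All 4 branches close.
Every branch closed; the formula is unsatisfiable.

Unsatisfiable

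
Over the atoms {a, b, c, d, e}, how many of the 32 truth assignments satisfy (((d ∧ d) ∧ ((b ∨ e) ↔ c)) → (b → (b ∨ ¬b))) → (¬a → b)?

Initial set: {T ((((d ∧ d) ∧ ((b ∨ e) ↔ c)) → (b → (b ∨ ¬b))) → (¬a → b))}.
T ((((d ∧ d) ∧ ((b ∨ e) ↔ c)) → (b → (b ∨ ¬b))) → (¬a → b)): β-rule — branch into F (((d ∧ d) ∧ ((b ∨ e) ↔ c)) → (b → (b ∨ ¬b)))  //  T (¬a → b).
  branch 1 (add F (((d ∧ d) ∧ ((b ∨ e) ↔ c)) → (b → (b ∨ ¬b)))):
    F (((d ∧ d) ∧ ((b ∨ e) ↔ c)) → (b → (b ∨ ¬b))): α-rule — add T ((d ∧ d) ∧ ((b ∨ e) ↔ c)), F (b → (b ∨ ¬b)).
    T ((d ∧ d) ∧ ((b ∨ e) ↔ c)): α-rule — add T (d ∧ d), T ((b ∨ e) ↔ c).
    F (b → (b ∨ ¬b)): α-rule — add T b, F (b ∨ ¬b).
    T (d ∧ d): α-rule — add T d, T d.
    F (b ∨ ¬b): α-rule — add F b, F ¬b.
    × closes — contains both b and ¬b.
  branch 2 (add T (¬a → b)):
    T (¬a → b): β-rule — branch into F ¬a  //  T b.
      branch 2.1 (add F ¬a):
        ○ open, literals {a=T}.
      branch 2.2 (add T b):
        ○ open, literals {b=T}.
1 branch closed, 2 open.
Each open branch fixes some atoms; the unmentioned ones are free. Counting distinct full assignments: branch {a=T} (b, c, d, e) contributes 16 new; branch {b=T} (a, c, d, e) contributes 8 new. Total: 24.

24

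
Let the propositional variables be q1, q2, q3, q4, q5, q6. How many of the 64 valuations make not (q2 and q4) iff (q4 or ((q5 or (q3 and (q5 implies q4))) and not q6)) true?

Initial set: {(not (q2 and q4) iff (q4 or ((q5 or (q3 and (q5 implies q4))) and not q6)))}.
(not (q2 and q4) iff (q4 or ((q5 or (q3 and (q5 implies q4))) and not q6))): β-rule — branch into not (q2 and q4), (q4 or ((q5 or (q3 and (q5 implies q4))) and not q6))  //  not not (q2 and q4), not (q4 or ((q5 or (q3 and (q5 implies q4))) and not q6)).
  branch 1 (add not (q2 and q4), (q4 or ((q5 or (q3 and (q5 implies q4))) and not q6))):
    not (q2 and q4): β-rule — branch into not q2  //  not q4.
      branch 1.1 (add not q2):
        (q4 or ((q5 or (q3 and (q5 implies q4))) and not q6)): β-rule — branch into q4  //  ((q5 or (q3 and (q5 implies q4))) and not q6).
          branch 1.1.1 (add q4):
            ○ open, literals {q2=F, q4=T}.
          branch 1.1.2 (add ((q5 or (q3 and (q5 implies q4))) and not q6)):
            ((q5 or (q3 and (q5 implies q4))) and not q6): α-rule — add (q5 or (q3 and (q5 implies q4))), not q6.
            (q5 or (q3 and (q5 implies q4))): β-rule — branch into q5  //  (q3 and (q5 implies q4)).
              branch 1.1.2.1 (add q5):
                ○ open, literals {q2=F, q5=T, q6=F}.
              branch 1.1.2.2 (add (q3 and (q5 implies q4))):
                (q3 and (q5 implies q4)): α-rule — add q3, (q5 implies q4).
                (q5 implies q4): β-rule — branch into not q5  //  q4.
                  branch 1.1.2.2.1 (add not q5):
                    ○ open, literals {q2=F, q3=T, q5=F, q6=F}.
                  branch 1.1.2.2.2 (add q4):
                    ○ open, literals {q2=F, q3=T, q4=T, q6=F}.
      branch 1.2 (add not q4):
        (q4 or ((q5 or (q3 and (q5 implies q4))) and not q6)): β-rule — branch into q4  //  ((q5 or (q3 and (q5 implies q4))) and not q6).
          branch 1.2.1 (add q4):
            × closes — contains both q4 and not q4.
          branch 1.2.2 (add ((q5 or (q3 and (q5 implies q4))) and not q6)):
            ((q5 or (q3 and (q5 implies q4))) and not q6): α-rule — add (q5 or (q3 and (q5 implies q4))), not q6.
            (q5 or (q3 and (q5 implies q4))): β-rule — branch into q5  //  (q3 and (q5 implies q4)).
              branch 1.2.2.1 (add q5):
                ○ open, literals {q4=F, q5=T, q6=F}.
              branch 1.2.2.2 (add (q3 and (q5 implies q4))):
                (q3 and (q5 implies q4)): α-rule — add q3, (q5 implies q4).
                (q5 implies q4): β-rule — branch into not q5  //  q4.
                  branch 1.2.2.2.1 (add not q5):
                    ○ open, literals {q3=T, q4=F, q5=F, q6=F}.
                  branch 1.2.2.2.2 (add q4):
                    × closes — contains both q4 and not q4.
  branch 2 (add not not (q2 and q4), not (q4 or ((q5 or (q3 and (q5 implies q4))) and not q6))):
    not not (q2 and q4): α-rule — add q2, q4.
    not (q4 or ((q5 or (q3 and (q5 implies q4))) and not q6)): α-rule — add not q4, not ((q5 or (q3 and (q5 implies q4))) and not q6).
    × closes — contains both q4 and not q4.
3 branches closed, 6 open.
Each open branch fixes some atoms; the unmentioned ones are free. Counting distinct full assignments: branch {q2=F, q4=T} (q1, q3, q5, q6) contributes 16 new; branch {q2=F, q5=T, q6=F} (q1, q3, q4) contributes 4 new; branch {q2=F, q3=T, q5=F, q6=F} (q1, q4) contributes 2 new; branch {q2=F, q3=T, q4=T, q6=F} (q1, q5) contributes 0 new; branch {q4=F, q5=T, q6=F} (q1, q2, q3) contributes 4 new; branch {q3=T, q4=F, q5=F, q6=F} (q1, q2) contributes 2 new. Total: 28.

28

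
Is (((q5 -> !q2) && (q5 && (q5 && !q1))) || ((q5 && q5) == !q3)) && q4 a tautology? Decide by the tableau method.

Assume the negation and expand:
Initial set: {!((((q5 -> !q2) && (q5 && (q5 && !q1))) || ((q5 && q5) == !q3)) && q4)}.
!((((q5 -> !q2) && (q5 && (q5 && !q1))) || ((q5 && q5) == !q3)) && q4): β-rule — branch into !(((q5 -> !q2) && (q5 && (q5 && !q1))) || ((q5 && q5) == !q3))  //  !q4.
  branch 1 (add !(((q5 -> !q2) && (q5 && (q5 && !q1))) || ((q5 && q5) == !q3))):
    !(((q5 -> !q2) && (q5 && (q5 && !q1))) || ((q5 && q5) == !q3)): α-rule — add !((q5 -> !q2) && (q5 && (q5 && !q1))), !((q5 && q5) == !q3).
    !((q5 -> !q2) && (q5 && (q5 && !q1))): β-rule — branch into !(q5 -> !q2)  //  !(q5 && (q5 && !q1)).
      branch 1.1 (add !(q5 -> !q2)):
        !(q5 -> !q2): α-rule — add q5, !!q2.
        !((q5 && q5) == !q3): β-rule — branch into (q5 && q5), !!q3  //  !(q5 && q5), !q3.
          branch 1.1.1 (add (q5 && q5), !!q3):
            (q5 && q5): α-rule — add q5, q5.
            ○ open, literals {q2=T, q3=T, q5=T}.
          branch 1.1.2 (add !(q5 && q5), !q3):
            !(q5 && q5): β-rule — branch into !q5  //  !q5.
              branch 1.1.2.1 (add !q5):
                × closes — contains both q5 and !q5.
              branch 1.1.2.2 (add !q5):
                × closes — contains both q5 and !q5.
      branch 1.2 (add !(q5 && (q5 && !q1))):
        !((q5 && q5) == !q3): β-rule — branch into (q5 && q5), !!q3  //  !(q5 && q5), !q3.
          branch 1.2.1 (add (q5 && q5), !!q3):
            (q5 && q5): α-rule — add q5, q5.
            !(q5 && (q5 && !q1)): β-rule — branch into !q5  //  !(q5 && !q1).
              branch 1.2.1.1 (add !q5):
                × closes — contains both q5 and !q5.
              branch 1.2.1.2 (add !(q5 && !q1)):
                !(q5 && !q1): β-rule — branch into !q5  //  !!q1.
                  branch 1.2.1.2.1 (add !q5):
                    × closes — contains both q5 and !q5.
                  branch 1.2.1.2.2 (add !!q1):
                    ○ open, literals {q1=T, q3=T, q5=T}.
          branch 1.2.2 (add !(q5 && q5), !q3):
            !(q5 && (q5 && !q1)): β-rule — branch into !q5  //  !(q5 && !q1).
              branch 1.2.2.1 (add !q5):
                !(q5 && q5): β-rule — branch into !q5  //  !q5.
                  branch 1.2.2.1.1 (add !q5):
                    ○ open, literals {q3=F, q5=F}.
                  branch 1.2.2.1.2 (add !q5):
                    ○ open, literals {q3=F, q5=F}.
              branch 1.2.2.2 (add !(q5 && !q1)):
                !(q5 && q5): β-rule — branch into !q5  //  !q5.
                  branch 1.2.2.2.1 (add !q5):
                    !(q5 && !q1): β-rule — branch into !q5  //  !!q1.
                      branch 1.2.2.2.1.1 (add !q5):
                        ○ open, literals {q3=F, q5=F}.
                      branch 1.2.2.2.1.2 (add !!q1):
                        ○ open, literals {q1=T, q3=F, q5=F}.
                  branch 1.2.2.2.2 (add !q5):
                    !(q5 && !q1): β-rule — branch into !q5  //  !!q1.
                      branch 1.2.2.2.2.1 (add !q5):
                        ○ open, literals {q3=F, q5=F}.
                      branch 1.2.2.2.2.2 (add !!q1):
                        ○ open, literals {q1=T, q3=F, q5=F}.
  branch 2 (add !q4):
    ○ open, literals {q4=F}.
4 branches closed, 9 open.
An open branch gives a countermodel: q2=T, q3=T, q5=T (unmentioned atoms arbitrary); under it the original formula is false.

Not valid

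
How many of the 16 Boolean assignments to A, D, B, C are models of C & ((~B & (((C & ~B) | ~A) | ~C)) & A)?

2

Initial set: {T (C & ((~B & (((C & ~B) | ~A) | ~C)) & A))}.
T (C & ((~B & (((C & ~B) | ~A) | ~C)) & A)): α-rule — add T C, T ((~B & (((C & ~B) | ~A) | ~C)) & A).
T ((~B & (((C & ~B) | ~A) | ~C)) & A): α-rule — add T (~B & (((C & ~B) | ~A) | ~C)), T A.
T (~B & (((C & ~B) | ~A) | ~C)): α-rule — add T ~B, T (((C & ~B) | ~A) | ~C).
T (((C & ~B) | ~A) | ~C): β-rule — branch into T ((C & ~B) | ~A)  //  T ~C.
  branch 1 (add T ((C & ~B) | ~A)):
    T ((C & ~B) | ~A): β-rule — branch into T (C & ~B)  //  T ~A.
      branch 1.1 (add T (C & ~B)):
        T (C & ~B): α-rule — add T C, T ~B.
        ○ open, literals {A=1, B=0, C=1}.
      branch 1.2 (add T ~A):
        × closes — contains both A and ~A.
  branch 2 (add T ~C):
    × closes — contains both C and ~C.
2 branches closed, 1 open.
Each open branch fixes some atoms; the unmentioned ones are free. Counting distinct full assignments: branch {A=1, B=0, C=1} (D) contributes 2 new. Total: 2.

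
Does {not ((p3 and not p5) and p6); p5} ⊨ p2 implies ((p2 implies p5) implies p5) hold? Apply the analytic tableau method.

Initial set: {T not ((p3 and not p5) and p6); T p5; F (p2 implies ((p2 implies p5) implies p5))}.
F (p2 implies ((p2 implies p5) implies p5)): α-rule — add T p2, F ((p2 implies p5) implies p5).
F ((p2 implies p5) implies p5): α-rule — add T (p2 implies p5), F p5.
× closes — contains both p5 and not p5.
All 1 branch closes.
Every branch closed, so the premises entail the conclusion.

Yes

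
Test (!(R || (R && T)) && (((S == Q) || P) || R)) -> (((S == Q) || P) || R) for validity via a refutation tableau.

Assume the negation and expand:
Initial set: {!((!(R || (R && T)) && (((S == Q) || P) || R)) -> (((S == Q) || P) || R))}.
!((!(R || (R && T)) && (((S == Q) || P) || R)) -> (((S == Q) || P) || R)): α-rule — add (!(R || (R && T)) && (((S == Q) || P) || R)), !(((S == Q) || P) || R).
(!(R || (R && T)) && (((S == Q) || P) || R)): α-rule — add !(R || (R && T)), (((S == Q) || P) || R).
!(((S == Q) || P) || R): α-rule — add !((S == Q) || P), !R.
!(R || (R && T)): α-rule — add !R, !(R && T).
!((S == Q) || P): α-rule — add !(S == Q), !P.
(((S == Q) || P) || R): β-rule — branch into ((S == Q) || P)  //  R.
  branch 1 (add ((S == Q) || P)):
    !(R && T): β-rule — branch into !R  //  !T.
      branch 1.1 (add !R):
        !(S == Q): β-rule — branch into S, !Q  //  !S, Q.
          branch 1.1.1 (add S, !Q):
            ((S == Q) || P): β-rule — branch into (S == Q)  //  P.
              branch 1.1.1.1 (add (S == Q)):
                (S == Q): β-rule — branch into S, Q  //  !S, !Q.
                  branch 1.1.1.1.1 (add S, Q):
                    × closes — contains both Q and !Q.
                  branch 1.1.1.1.2 (add !S, !Q):
                    × closes — contains both S and !S.
              branch 1.1.1.2 (add P):
                × closes — contains both P and !P.
          branch 1.1.2 (add !S, Q):
            ((S == Q) || P): β-rule — branch into (S == Q)  //  P.
              branch 1.1.2.1 (add (S == Q)):
                (S == Q): β-rule — branch into S, Q  //  !S, !Q.
                  branch 1.1.2.1.1 (add S, Q):
                    × closes — contains both S and !S.
                  branch 1.1.2.1.2 (add !S, !Q):
                    × closes — contains both Q and !Q.
              branch 1.1.2.2 (add P):
                × closes — contains both P and !P.
      branch 1.2 (add !T):
        !(S == Q): β-rule — branch into S, !Q  //  !S, Q.
          branch 1.2.1 (add S, !Q):
            ((S == Q) || P): β-rule — branch into (S == Q)  //  P.
              branch 1.2.1.1 (add (S == Q)):
                (S == Q): β-rule — branch into S, Q  //  !S, !Q.
                  branch 1.2.1.1.1 (add S, Q):
                    × closes — contains both Q and !Q.
                  branch 1.2.1.1.2 (add !S, !Q):
                    × closes — contains both S and !S.
              branch 1.2.1.2 (add P):
                × closes — contains both P and !P.
          branch 1.2.2 (add !S, Q):
            ((S == Q) || P): β-rule — branch into (S == Q)  //  P.
              branch 1.2.2.1 (add (S == Q)):
                (S == Q): β-rule — branch into S, Q  //  !S, !Q.
                  branch 1.2.2.1.1 (add S, Q):
                    × closes — contains both S and !S.
                  branch 1.2.2.1.2 (add !S, !Q):
                    × closes — contains both Q and !Q.
              branch 1.2.2.2 (add P):
                × closes — contains both P and !P.
  branch 2 (add R):
    × closes — contains both R and !R.
All 13 branches close.
Every branch closed, so the negation is unsatisfiable and the formula is valid.

Valid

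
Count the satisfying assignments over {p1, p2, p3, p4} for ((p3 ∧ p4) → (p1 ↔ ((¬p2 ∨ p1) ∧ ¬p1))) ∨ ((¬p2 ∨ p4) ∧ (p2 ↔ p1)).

15

Initial set: {(((p3 ∧ p4) → (p1 ↔ ((¬p2 ∨ p1) ∧ ¬p1))) ∨ ((¬p2 ∨ p4) ∧ (p2 ↔ p1)))}.
(((p3 ∧ p4) → (p1 ↔ ((¬p2 ∨ p1) ∧ ¬p1))) ∨ ((¬p2 ∨ p4) ∧ (p2 ↔ p1))): β-rule — branch into ((p3 ∧ p4) → (p1 ↔ ((¬p2 ∨ p1) ∧ ¬p1)))  //  ((¬p2 ∨ p4) ∧ (p2 ↔ p1)).
  branch 1 (add ((p3 ∧ p4) → (p1 ↔ ((¬p2 ∨ p1) ∧ ¬p1)))):
    ((p3 ∧ p4) → (p1 ↔ ((¬p2 ∨ p1) ∧ ¬p1))): β-rule — branch into ¬(p3 ∧ p4)  //  (p1 ↔ ((¬p2 ∨ p1) ∧ ¬p1)).
      branch 1.1 (add ¬(p3 ∧ p4)):
        ¬(p3 ∧ p4): β-rule — branch into ¬p3  //  ¬p4.
          branch 1.1.1 (add ¬p3):
            ○ open, literals {p3=F}.
          branch 1.1.2 (add ¬p4):
            ○ open, literals {p4=F}.
      branch 1.2 (add (p1 ↔ ((¬p2 ∨ p1) ∧ ¬p1))):
        (p1 ↔ ((¬p2 ∨ p1) ∧ ¬p1)): β-rule — branch into p1, ((¬p2 ∨ p1) ∧ ¬p1)  //  ¬p1, ¬((¬p2 ∨ p1) ∧ ¬p1).
          branch 1.2.1 (add p1, ((¬p2 ∨ p1) ∧ ¬p1)):
            ((¬p2 ∨ p1) ∧ ¬p1): α-rule — add (¬p2 ∨ p1), ¬p1.
            × closes — contains both p1 and ¬p1.
          branch 1.2.2 (add ¬p1, ¬((¬p2 ∨ p1) ∧ ¬p1)):
            ¬((¬p2 ∨ p1) ∧ ¬p1): β-rule — branch into ¬(¬p2 ∨ p1)  //  ¬¬p1.
              branch 1.2.2.1 (add ¬(¬p2 ∨ p1)):
                ¬(¬p2 ∨ p1): α-rule — add ¬¬p2, ¬p1.
                ○ open, literals {p1=F, p2=T}.
              branch 1.2.2.2 (add ¬¬p1):
                × closes — contains both p1 and ¬p1.
  branch 2 (add ((¬p2 ∨ p4) ∧ (p2 ↔ p1))):
    ((¬p2 ∨ p4) ∧ (p2 ↔ p1)): α-rule — add (¬p2 ∨ p4), (p2 ↔ p1).
    (¬p2 ∨ p4): β-rule — branch into ¬p2  //  p4.
      branch 2.1 (add ¬p2):
        (p2 ↔ p1): β-rule — branch into p2, p1  //  ¬p2, ¬p1.
          branch 2.1.1 (add p2, p1):
            × closes — contains both p2 and ¬p2.
          branch 2.1.2 (add ¬p2, ¬p1):
            ○ open, literals {p1=F, p2=F}.
      branch 2.2 (add p4):
        (p2 ↔ p1): β-rule — branch into p2, p1  //  ¬p2, ¬p1.
          branch 2.2.1 (add p2, p1):
            ○ open, literals {p1=T, p2=T, p4=T}.
          branch 2.2.2 (add ¬p2, ¬p1):
            ○ open, literals {p1=F, p2=F, p4=T}.
3 branches closed, 6 open.
Each open branch fixes some atoms; the unmentioned ones are free. Counting distinct full assignments: branch {p3=F} (p1, p2, p4) contributes 8 new; branch {p4=F} (p1, p2, p3) contributes 4 new; branch {p1=F, p2=T} (p3, p4) contributes 1 new; branch {p1=F, p2=F} (p3, p4) contributes 1 new; branch {p1=T, p2=T, p4=T} (p3) contributes 1 new; branch {p1=F, p2=F, p4=T} (p3) contributes 0 new. Total: 15.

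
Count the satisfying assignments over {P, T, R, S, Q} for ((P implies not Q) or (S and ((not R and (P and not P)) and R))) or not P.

Initial set: {(((P implies not Q) or (S and ((not R and (P and not P)) and R))) or not P)}.
(((P implies not Q) or (S and ((not R and (P and not P)) and R))) or not P): β-rule — branch into ((P implies not Q) or (S and ((not R and (P and not P)) and R)))  //  not P.
  branch 1 (add ((P implies not Q) or (S and ((not R and (P and not P)) and R)))):
    ((P implies not Q) or (S and ((not R and (P and not P)) and R))): β-rule — branch into (P implies not Q)  //  (S and ((not R and (P and not P)) and R)).
      branch 1.1 (add (P implies not Q)):
        (P implies not Q): β-rule — branch into not P  //  not Q.
          branch 1.1.1 (add not P):
            ○ open, literals {P=0}.
          branch 1.1.2 (add not Q):
            ○ open, literals {Q=0}.
      branch 1.2 (add (S and ((not R and (P and not P)) and R))):
        (S and ((not R and (P and not P)) and R)): α-rule — add S, ((not R and (P and not P)) and R).
        ((not R and (P and not P)) and R): α-rule — add (not R and (P and not P)), R.
        (not R and (P and not P)): α-rule — add not R, (P and not P).
        × closes — contains both R and not R.
  branch 2 (add not P):
    ○ open, literals {P=0}.
1 branch closed, 3 open.
Each open branch fixes some atoms; the unmentioned ones are free. Counting distinct full assignments: branch {P=0} (T, R, S, Q) contributes 16 new; branch {Q=0} (P, T, R, S) contributes 8 new; branch {P=0} (T, R, S, Q) contributes 0 new. Total: 24.

24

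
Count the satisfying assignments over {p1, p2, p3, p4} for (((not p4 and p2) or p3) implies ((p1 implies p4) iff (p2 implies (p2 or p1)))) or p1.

Initial set: {((((not p4 and p2) or p3) implies ((p1 implies p4) iff (p2 implies (p2 or p1)))) or p1)}.
((((not p4 and p2) or p3) implies ((p1 implies p4) iff (p2 implies (p2 or p1)))) or p1): β-rule — branch into (((not p4 and p2) or p3) implies ((p1 implies p4) iff (p2 implies (p2 or p1))))  //  p1.
  branch 1 (add (((not p4 and p2) or p3) implies ((p1 implies p4) iff (p2 implies (p2 or p1))))):
    (((not p4 and p2) or p3) implies ((p1 implies p4) iff (p2 implies (p2 or p1)))): β-rule — branch into not ((not p4 and p2) or p3)  //  ((p1 implies p4) iff (p2 implies (p2 or p1))).
      branch 1.1 (add not ((not p4 and p2) or p3)):
        not ((not p4 and p2) or p3): α-rule — add not (not p4 and p2), not p3.
        not (not p4 and p2): β-rule — branch into not not p4  //  not p2.
          branch 1.1.1 (add not not p4):
            ○ open, literals {p3=false, p4=true}.
          branch 1.1.2 (add not p2):
            ○ open, literals {p2=false, p3=false}.
      branch 1.2 (add ((p1 implies p4) iff (p2 implies (p2 or p1)))):
        ((p1 implies p4) iff (p2 implies (p2 or p1))): β-rule — branch into (p1 implies p4), (p2 implies (p2 or p1))  //  not (p1 implies p4), not (p2 implies (p2 or p1)).
          branch 1.2.1 (add (p1 implies p4), (p2 implies (p2 or p1))):
            (p1 implies p4): β-rule — branch into not p1  //  p4.
              branch 1.2.1.1 (add not p1):
                (p2 implies (p2 or p1)): β-rule — branch into not p2  //  (p2 or p1).
                  branch 1.2.1.1.1 (add not p2):
                    ○ open, literals {p1=false, p2=false}.
                  branch 1.2.1.1.2 (add (p2 or p1)):
                    (p2 or p1): β-rule — branch into p2  //  p1.
                      branch 1.2.1.1.2.1 (add p2):
                        ○ open, literals {p1=false, p2=true}.
                      branch 1.2.1.1.2.2 (add p1):
                        × closes — contains both p1 and not p1.
              branch 1.2.1.2 (add p4):
                (p2 implies (p2 or p1)): β-rule — branch into not p2  //  (p2 or p1).
                  branch 1.2.1.2.1 (add not p2):
                    ○ open, literals {p2=false, p4=true}.
                  branch 1.2.1.2.2 (add (p2 or p1)):
                    (p2 or p1): β-rule — branch into p2  //  p1.
                      branch 1.2.1.2.2.1 (add p2):
                        ○ open, literals {p2=true, p4=true}.
                      branch 1.2.1.2.2.2 (add p1):
                        ○ open, literals {p1=true, p4=true}.
          branch 1.2.2 (add not (p1 implies p4), not (p2 implies (p2 or p1))):
            not (p1 implies p4): α-rule — add p1, not p4.
            not (p2 implies (p2 or p1)): α-rule — add p2, not (p2 or p1).
            not (p2 or p1): α-rule — add not p2, not p1.
            × closes — contains both p2 and not p2.
  branch 2 (add p1):
    ○ open, literals {p1=true}.
2 branches closed, 8 open.
Each open branch fixes some atoms; the unmentioned ones are free. Counting distinct full assignments: branch {p3=false, p4=true} (p1, p2) contributes 4 new; branch {p2=false, p3=false} (p1, p4) contributes 2 new; branch {p1=false, p2=false} (p3, p4) contributes 2 new; branch {p1=false, p2=true} (p3, p4) contributes 3 new; branch {p2=false, p4=true} (p1, p3) contributes 1 new; branch {p2=true, p4=true} (p1, p3) contributes 1 new; branch {p1=true, p4=true} (p2, p3) contributes 0 new; branch {p1=true} (p2, p3, p4) contributes 3 new. Total: 16.

16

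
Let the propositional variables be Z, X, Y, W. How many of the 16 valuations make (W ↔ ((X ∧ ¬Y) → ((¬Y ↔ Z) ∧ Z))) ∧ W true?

Initial set: {((W ↔ ((X ∧ ¬Y) → ((¬Y ↔ Z) ∧ Z))) ∧ W)}.
((W ↔ ((X ∧ ¬Y) → ((¬Y ↔ Z) ∧ Z))) ∧ W): α-rule — add (W ↔ ((X ∧ ¬Y) → ((¬Y ↔ Z) ∧ Z))), W.
(W ↔ ((X ∧ ¬Y) → ((¬Y ↔ Z) ∧ Z))): β-rule — branch into W, ((X ∧ ¬Y) → ((¬Y ↔ Z) ∧ Z))  //  ¬W, ¬((X ∧ ¬Y) → ((¬Y ↔ Z) ∧ Z)).
  branch 1 (add W, ((X ∧ ¬Y) → ((¬Y ↔ Z) ∧ Z))):
    ((X ∧ ¬Y) → ((¬Y ↔ Z) ∧ Z)): β-rule — branch into ¬(X ∧ ¬Y)  //  ((¬Y ↔ Z) ∧ Z).
      branch 1.1 (add ¬(X ∧ ¬Y)):
        ¬(X ∧ ¬Y): β-rule — branch into ¬X  //  ¬¬Y.
          branch 1.1.1 (add ¬X):
            ○ open, literals {W=1, X=0}.
          branch 1.1.2 (add ¬¬Y):
            ○ open, literals {W=1, Y=1}.
      branch 1.2 (add ((¬Y ↔ Z) ∧ Z)):
        ((¬Y ↔ Z) ∧ Z): α-rule — add (¬Y ↔ Z), Z.
        (¬Y ↔ Z): β-rule — branch into ¬Y, Z  //  ¬¬Y, ¬Z.
          branch 1.2.1 (add ¬Y, Z):
            ○ open, literals {W=1, Y=0, Z=1}.
          branch 1.2.2 (add ¬¬Y, ¬Z):
            × closes — contains both Z and ¬Z.
  branch 2 (add ¬W, ¬((X ∧ ¬Y) → ((¬Y ↔ Z) ∧ Z))):
    × closes — contains both W and ¬W.
2 branches closed, 3 open.
Each open branch fixes some atoms; the unmentioned ones are free. Counting distinct full assignments: branch {W=1, X=0} (Z, Y) contributes 4 new; branch {W=1, Y=1} (Z, X) contributes 2 new; branch {W=1, Y=0, Z=1} (X) contributes 1 new. Total: 7.

7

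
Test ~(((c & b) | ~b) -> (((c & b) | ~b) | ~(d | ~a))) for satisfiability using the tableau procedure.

Unsatisfiable

Initial set: {~(((c & b) | ~b) -> (((c & b) | ~b) | ~(d | ~a)))}.
~(((c & b) | ~b) -> (((c & b) | ~b) | ~(d | ~a))): α-rule — add ((c & b) | ~b), ~(((c & b) | ~b) | ~(d | ~a)).
~(((c & b) | ~b) | ~(d | ~a)): α-rule — add ~((c & b) | ~b), ~~(d | ~a).
~((c & b) | ~b): α-rule — add ~(c & b), ~~b.
((c & b) | ~b): β-rule — branch into (c & b)  //  ~b.
  branch 1 (add (c & b)):
    (c & b): α-rule — add c, b.
    ~~(d | ~a): β-rule — branch into d  //  ~a.
      branch 1.1 (add d):
        ~(c & b): β-rule — branch into ~c  //  ~b.
          branch 1.1.1 (add ~c):
            × closes — contains both c and ~c.
          branch 1.1.2 (add ~b):
            × closes — contains both b and ~b.
      branch 1.2 (add ~a):
        ~(c & b): β-rule — branch into ~c  //  ~b.
          branch 1.2.1 (add ~c):
            × closes — contains both c and ~c.
          branch 1.2.2 (add ~b):
            × closes — contains both b and ~b.
  branch 2 (add ~b):
    × closes — contains both b and ~b.
All 5 branches close.
Every branch closed; the formula is unsatisfiable.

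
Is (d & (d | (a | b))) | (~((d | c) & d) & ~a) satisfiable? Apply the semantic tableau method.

Initial set: {((d & (d | (a | b))) | (~((d | c) & d) & ~a))}.
((d & (d | (a | b))) | (~((d | c) & d) & ~a)): β-rule — branch into (d & (d | (a | b)))  //  (~((d | c) & d) & ~a).
  branch 1 (add (d & (d | (a | b)))):
    (d & (d | (a | b))): α-rule — add d, (d | (a | b)).
    (d | (a | b)): β-rule — branch into d  //  (a | b).
      branch 1.1 (add d):
        ○ open, literals {d=1}.
      branch 1.2 (add (a | b)):
        (a | b): β-rule — branch into a  //  b.
          branch 1.2.1 (add a):
            ○ open, literals {a=1, d=1}.
          branch 1.2.2 (add b):
            ○ open, literals {b=1, d=1}.
  branch 2 (add (~((d | c) & d) & ~a)):
    (~((d | c) & d) & ~a): α-rule — add ~((d | c) & d), ~a.
    ~((d | c) & d): β-rule — branch into ~(d | c)  //  ~d.
      branch 2.1 (add ~(d | c)):
        ~(d | c): α-rule — add ~d, ~c.
        ○ open, literals {a=0, c=0, d=0}.
      branch 2.2 (add ~d):
        ○ open, literals {a=0, d=0}.
0 branches closed, 5 open.
An open branch gives a satisfying assignment: d=1.

Satisfiable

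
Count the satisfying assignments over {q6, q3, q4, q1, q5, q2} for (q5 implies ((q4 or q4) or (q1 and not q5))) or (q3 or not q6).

Initial set: {((q5 implies ((q4 or q4) or (q1 and not q5))) or (q3 or not q6))}.
((q5 implies ((q4 or q4) or (q1 and not q5))) or (q3 or not q6)): β-rule — branch into (q5 implies ((q4 or q4) or (q1 and not q5)))  //  (q3 or not q6).
  branch 1 (add (q5 implies ((q4 or q4) or (q1 and not q5)))):
    (q5 implies ((q4 or q4) or (q1 and not q5))): β-rule — branch into not q5  //  ((q4 or q4) or (q1 and not q5)).
      branch 1.1 (add not q5):
        ○ open, literals {q5=0}.
      branch 1.2 (add ((q4 or q4) or (q1 and not q5))):
        ((q4 or q4) or (q1 and not q5)): β-rule — branch into (q4 or q4)  //  (q1 and not q5).
          branch 1.2.1 (add (q4 or q4)):
            (q4 or q4): β-rule — branch into q4  //  q4.
              branch 1.2.1.1 (add q4):
                ○ open, literals {q4=1}.
              branch 1.2.1.2 (add q4):
                ○ open, literals {q4=1}.
          branch 1.2.2 (add (q1 and not q5)):
            (q1 and not q5): α-rule — add q1, not q5.
            ○ open, literals {q1=1, q5=0}.
  branch 2 (add (q3 or not q6)):
    (q3 or not q6): β-rule — branch into q3  //  not q6.
      branch 2.1 (add q3):
        ○ open, literals {q3=1}.
      branch 2.2 (add not q6):
        ○ open, literals {q6=0}.
0 branches closed, 6 open.
Each open branch fixes some atoms; the unmentioned ones are free. Counting distinct full assignments: branch {q5=0} (q6, q3, q4, q1, q2) contributes 32 new; branch {q4=1} (q6, q3, q1, q5, q2) contributes 16 new; branch {q4=1} (q6, q3, q1, q5, q2) contributes 0 new; branch {q1=1, q5=0} (q6, q3, q4, q2) contributes 0 new; branch {q3=1} (q6, q4, q1, q5, q2) contributes 8 new; branch {q6=0} (q3, q4, q1, q5, q2) contributes 4 new. Total: 60.

60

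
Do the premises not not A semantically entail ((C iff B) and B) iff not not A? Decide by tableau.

No

Initial set: {T not not A; F (((C iff B) and B) iff not not A)}.
T not not A: drop double negation, giving T A.
F (((C iff B) and B) iff not not A): β-rule — branch into T ((C iff B) and B), F not not A  //  F ((C iff B) and B), T not not A.
  branch 1 (add T ((C iff B) and B), F not not A):
    T ((C iff B) and B): α-rule — add T (C iff B), T B.
    F not not A: drop double negation, giving F A.
    × closes — contains both A and not A.
  branch 2 (add F ((C iff B) and B), T not not A):
    T not not A: drop double negation, giving T A.
    F ((C iff B) and B): β-rule — branch into F (C iff B)  //  F B.
      branch 2.1 (add F (C iff B)):
        F (C iff B): β-rule — branch into T C, F B  //  F C, T B.
          branch 2.1.1 (add T C, F B):
            ○ open, literals {A=1, B=0, C=1}.
          branch 2.1.2 (add F C, T B):
            ○ open, literals {A=1, B=1, C=0}.
      branch 2.2 (add F B):
        ○ open, literals {A=1, B=0}.
1 branch closed, 3 open.
An open branch gives a countermodel: A=1, B=0, C=1 (unmentioned atoms arbitrary); the premises hold there but the conclusion fails.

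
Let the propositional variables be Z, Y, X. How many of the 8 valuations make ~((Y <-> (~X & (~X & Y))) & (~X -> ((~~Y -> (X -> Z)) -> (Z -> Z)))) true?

Initial set: {~((Y <-> (~X & (~X & Y))) & (~X -> ((~~Y -> (X -> Z)) -> (Z -> Z))))}.
~((Y <-> (~X & (~X & Y))) & (~X -> ((~~Y -> (X -> Z)) -> (Z -> Z)))): β-rule — branch into ~(Y <-> (~X & (~X & Y)))  //  ~(~X -> ((~~Y -> (X -> Z)) -> (Z -> Z))).
  branch 1 (add ~(Y <-> (~X & (~X & Y)))):
    ~(Y <-> (~X & (~X & Y))): β-rule — branch into Y, ~(~X & (~X & Y))  //  ~Y, (~X & (~X & Y)).
      branch 1.1 (add Y, ~(~X & (~X & Y))):
        ~(~X & (~X & Y)): β-rule — branch into ~~X  //  ~(~X & Y).
          branch 1.1.1 (add ~~X):
            ○ open, literals {X=true, Y=true}.
          branch 1.1.2 (add ~(~X & Y)):
            ~(~X & Y): β-rule — branch into ~~X  //  ~Y.
              branch 1.1.2.1 (add ~~X):
                ○ open, literals {X=true, Y=true}.
              branch 1.1.2.2 (add ~Y):
                × closes — contains both Y and ~Y.
      branch 1.2 (add ~Y, (~X & (~X & Y))):
        (~X & (~X & Y)): α-rule — add ~X, (~X & Y).
        (~X & Y): α-rule — add ~X, Y.
        × closes — contains both Y and ~Y.
  branch 2 (add ~(~X -> ((~~Y -> (X -> Z)) -> (Z -> Z)))):
    ~(~X -> ((~~Y -> (X -> Z)) -> (Z -> Z))): α-rule — add ~X, ~((~~Y -> (X -> Z)) -> (Z -> Z)).
    ~((~~Y -> (X -> Z)) -> (Z -> Z)): α-rule — add (~~Y -> (X -> Z)), ~(Z -> Z).
    ~(Z -> Z): α-rule — add Z, ~Z.
    × closes — contains both Z and ~Z.
3 branches closed, 2 open.
Each open branch fixes some atoms; the unmentioned ones are free. Counting distinct full assignments: branch {X=true, Y=true} (Z) contributes 2 new; branch {X=true, Y=true} (Z) contributes 0 new. Total: 2.

2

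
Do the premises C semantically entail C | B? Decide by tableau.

Initial set: {C; ~(C | B)}.
~(C | B): α-rule — add ~C, ~B.
× closes — contains both C and ~C.
All 1 branch closes.
Every branch closed, so the premises entail the conclusion.

Yes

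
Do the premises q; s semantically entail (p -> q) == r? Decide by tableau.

No

Initial set: {T q; T s; F ((p -> q) == r)}.
F ((p -> q) == r): β-rule — branch into T (p -> q), F r  //  F (p -> q), T r.
  branch 1 (add T (p -> q), F r):
    T (p -> q): β-rule — branch into F p  //  T q.
      branch 1.1 (add F p):
        ○ open, literals {p=false, q=true, r=false, s=true}.
      branch 1.2 (add T q):
        ○ open, literals {q=true, r=false, s=true}.
  branch 2 (add F (p -> q), T r):
    F (p -> q): α-rule — add T p, F q.
    × closes — contains both q and !q.
1 branch closed, 2 open.
An open branch gives a countermodel: p=false, q=true, r=false, s=true (unmentioned atoms arbitrary); the premises hold there but the conclusion fails.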